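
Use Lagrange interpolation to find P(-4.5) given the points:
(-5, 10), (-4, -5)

Lagrange interpolation formula:
P(x) = Σ yᵢ × Lᵢ(x)
where Lᵢ(x) = Π_{j≠i} (x - xⱼ)/(xᵢ - xⱼ)

L_0(-4.5) = (-4.5 - (-4))/(-5 - (-4)) = 0.500000
L_1(-4.5) = (-4.5 - (-5))/(-4 - (-5)) = 0.500000

P(-4.5) = 10×L_0(-4.5) + (-5)×L_1(-4.5)
P(-4.5) = 2.500000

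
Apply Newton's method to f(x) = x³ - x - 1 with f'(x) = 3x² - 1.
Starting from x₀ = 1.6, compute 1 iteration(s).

f(x) = x³ - x - 1
f'(x) = 3x² - 1
x₀ = 1.6

Newton-Raphson formula: x_{n+1} = x_n - f(x_n)/f'(x_n)

Iteration 1:
  f(1.600000) = 1.496000
  f'(1.600000) = 6.680000
  x_1 = 1.600000 - 1.496000/6.680000 = 1.376048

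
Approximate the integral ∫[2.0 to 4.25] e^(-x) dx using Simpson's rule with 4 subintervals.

f(x) = e^(-x)
a = 2.0, b = 4.25, n = 4
h = (b - a)/n = 0.562500

Simpson's rule: (h/3)[f(x₀) + 4f(x₁) + 2f(x₂) + ... + f(xₙ)]

x_0 = 2.0000, f(x_0) = 0.135335, coefficient = 1
x_1 = 2.5625, f(x_1) = 0.077112, coefficient = 4
x_2 = 3.1250, f(x_2) = 0.043937, coefficient = 2
x_3 = 3.6875, f(x_3) = 0.025035, coefficient = 4
x_4 = 4.2500, f(x_4) = 0.014264, coefficient = 1

I ≈ (0.562500/3) × 0.646058 = 0.121136
Exact value: 0.121071
Error: 0.000065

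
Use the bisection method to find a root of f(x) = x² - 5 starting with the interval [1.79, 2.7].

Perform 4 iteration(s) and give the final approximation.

f(x) = x² - 5
Initial interval: [1.79, 2.7]

Iteration 1:
  c_1 = (1.790000 + 2.700000)/2 = 2.245000
  f(c_1) = f(2.245000) = 0.040025
  f(a) × f(c) < 0, new interval: [1.790000, 2.245000]
Iteration 2:
  c_2 = (1.790000 + 2.245000)/2 = 2.017500
  f(c_2) = f(2.017500) = -0.929694
  f(a) × f(c) ≥ 0, new interval: [2.017500, 2.245000]
Iteration 3:
  c_3 = (2.017500 + 2.245000)/2 = 2.131250
  f(c_3) = f(2.131250) = -0.457773
  f(a) × f(c) ≥ 0, new interval: [2.131250, 2.245000]
Iteration 4:
  c_4 = (2.131250 + 2.245000)/2 = 2.188125
  f(c_4) = f(2.188125) = -0.212109
  f(a) × f(c) ≥ 0, new interval: [2.188125, 2.245000]

After 4 iteration(s), the approximation is c_4 = 2.188125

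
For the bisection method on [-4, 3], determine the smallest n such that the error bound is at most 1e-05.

We need (b-a)/2^n ≤ 1e-05
(3 - (-4))/2^n ≤ 1e-05
7/2^n ≤ 1e-05
2^n ≥ 700000
n ≥ log₂(700000) = 19.42
n ≥ 20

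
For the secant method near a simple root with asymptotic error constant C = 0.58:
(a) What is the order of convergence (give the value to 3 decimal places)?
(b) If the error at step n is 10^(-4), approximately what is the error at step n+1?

(a) Secant method has superlinear convergence with order φ = (1+√5)/2 ≈ 1.618.
    This means |e_{n+1}| ≈ C|e_n|^1.618.

(b) With |e_n| = 10^(-4) and C = 0.58:
    |e_{n+1}| ≈ 0.58 × (10^(-4))^1.618 = 0.58 × 10^(-6.47)

(a) ≈ 1.618 (golden ratio); (b) |e_{n+1}| ≈ 1.956e-07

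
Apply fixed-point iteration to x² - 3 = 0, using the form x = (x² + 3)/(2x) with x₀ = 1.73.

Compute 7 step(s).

Equation: x² - 3 = 0
Fixed-point form: x = (x² + 3)/(2x)
x₀ = 1.73

x_1 = g(1.730000) = 1.732052
x_2 = g(1.732052) = 1.732051
x_3 = g(1.732051) = 1.732051
x_4 = g(1.732051) = 1.732051
x_5 = g(1.732051) = 1.732051
x_6 = g(1.732051) = 1.732051
x_7 = g(1.732051) = 1.732051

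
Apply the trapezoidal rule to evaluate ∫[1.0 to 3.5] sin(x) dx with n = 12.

f(x) = sin(x)
a = 1.0, b = 3.5, n = 12
h = (b - a)/n = 0.208333

Trapezoidal rule: (h/2)[f(x₀) + 2f(x₁) + 2f(x₂) + ... + f(xₙ)]

x_0 = 1.0000, f(x_0) = 0.841471, coefficient = 1
x_1 = 1.2083, f(x_1) = 0.935026, coefficient = 2
x_2 = 1.4167, f(x_2) = 0.988146, coefficient = 2
x_3 = 1.6250, f(x_3) = 0.998531, coefficient = 2
x_4 = 1.8333, f(x_4) = 0.965735, coefficient = 2
x_5 = 2.0417, f(x_5) = 0.891174, coefficient = 2
x_6 = 2.2500, f(x_6) = 0.778073, coefficient = 2
x_7 = 2.4583, f(x_7) = 0.631324, coefficient = 2
x_8 = 2.6667, f(x_8) = 0.457273, coefficient = 2
x_9 = 2.8750, f(x_9) = 0.263446, coefficient = 2
x_10 = 3.0833, f(x_10) = 0.058226, coefficient = 2
x_11 = 3.2917, f(x_11) = -0.149511, coefficient = 2
x_12 = 3.5000, f(x_12) = -0.350783, coefficient = 1

I ≈ (0.208333/2) × 14.125573 = 1.471414
Exact value: 1.476759
Error: 0.005345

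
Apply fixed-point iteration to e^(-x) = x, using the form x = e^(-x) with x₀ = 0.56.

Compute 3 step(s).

Equation: e^(-x) = x
Fixed-point form: x = e^(-x)
x₀ = 0.56

x_1 = g(0.560000) = 0.571209
x_2 = g(0.571209) = 0.564842
x_3 = g(0.564842) = 0.568450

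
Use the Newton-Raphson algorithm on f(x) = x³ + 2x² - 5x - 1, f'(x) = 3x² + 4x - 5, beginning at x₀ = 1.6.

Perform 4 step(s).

f(x) = x³ + 2x² - 5x - 1
f'(x) = 3x² + 4x - 5
x₀ = 1.6

Newton-Raphson formula: x_{n+1} = x_n - f(x_n)/f'(x_n)

Iteration 1:
  f(1.600000) = 0.216000
  f'(1.600000) = 9.080000
  x_1 = 1.600000 - 0.216000/9.080000 = 1.576211
Iteration 2:
  f(1.576211) = 0.003835
  f'(1.576211) = 8.758173
  x_2 = 1.576211 - 0.003835/8.758173 = 1.575774
Iteration 3:
  f(1.575774) = 0.000001
  f'(1.575774) = 8.752282
  x_3 = 1.575774 - 0.000001/8.752282 = 1.575773
Iteration 4:
  f(1.575773) = 0.000000
  f'(1.575773) = 8.752280
  x_4 = 1.575773 - 0.000000/8.752280 = 1.575773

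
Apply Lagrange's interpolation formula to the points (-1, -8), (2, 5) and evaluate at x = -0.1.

Lagrange interpolation formula:
P(x) = Σ yᵢ × Lᵢ(x)
where Lᵢ(x) = Π_{j≠i} (x - xⱼ)/(xᵢ - xⱼ)

L_0(-0.1) = (-0.1 - 2)/(-1 - 2) = 0.700000
L_1(-0.1) = (-0.1 - (-1))/(2 - (-1)) = 0.300000

P(-0.1) = (-8)×L_0(-0.1) + 5×L_1(-0.1)
P(-0.1) = -4.100000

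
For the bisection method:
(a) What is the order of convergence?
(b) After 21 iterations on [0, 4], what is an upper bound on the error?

(a) Bisection has linear (order 1) convergence; the error is halved each step.

(b) Error bound = (b-a)/2^n = (4 - 0)/2^{21}
    = 4/2^{21}

(a) 1 (linear); (b) error ≤ 1.91e-06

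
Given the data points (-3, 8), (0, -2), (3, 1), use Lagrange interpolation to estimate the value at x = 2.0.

Lagrange interpolation formula:
P(x) = Σ yᵢ × Lᵢ(x)
where Lᵢ(x) = Π_{j≠i} (x - xⱼ)/(xᵢ - xⱼ)

L_0(2.0) = (2.0 - 0)/(-3 - 0) × (2.0 - 3)/(-3 - 3) = -0.111111
L_1(2.0) = (2.0 - (-3))/(0 - (-3)) × (2.0 - 3)/(0 - 3) = 0.555556
L_2(2.0) = (2.0 - (-3))/(3 - (-3)) × (2.0 - 0)/(3 - 0) = 0.555556

P(2.0) = 8×L_0(2.0) + (-2)×L_1(2.0) + 1×L_2(2.0)
P(2.0) = -1.444444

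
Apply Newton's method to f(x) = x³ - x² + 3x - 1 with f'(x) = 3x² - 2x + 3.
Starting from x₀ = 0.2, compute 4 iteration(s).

f(x) = x³ - x² + 3x - 1
f'(x) = 3x² - 2x + 3
x₀ = 0.2

Newton-Raphson formula: x_{n+1} = x_n - f(x_n)/f'(x_n)

Iteration 1:
  f(0.200000) = -0.432000
  f'(0.200000) = 2.720000
  x_1 = 0.200000 - (-0.432000)/2.720000 = 0.358824
Iteration 2:
  f(0.358824) = -0.006084
  f'(0.358824) = 2.668616
  x_2 = 0.358824 - (-0.006084)/2.668616 = 0.361103
Iteration 3:
  f(0.361103) = 0.000000
  f'(0.361103) = 2.668980
  x_3 = 0.361103 - 0.000000/2.668980 = 0.361103
Iteration 4:
  f(0.361103) = 0.000000
  f'(0.361103) = 2.668980
  x_4 = 0.361103 - 0.000000/2.668980 = 0.361103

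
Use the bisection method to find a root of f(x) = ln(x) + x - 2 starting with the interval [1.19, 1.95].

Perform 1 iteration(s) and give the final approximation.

f(x) = ln(x) + x - 2
Initial interval: [1.19, 1.95]

Iteration 1:
  c_1 = (1.190000 + 1.950000)/2 = 1.570000
  f(c_1) = f(1.570000) = 0.021076
  f(a) × f(c) < 0, new interval: [1.190000, 1.570000]

After 1 iteration(s), the approximation is c_1 = 1.570000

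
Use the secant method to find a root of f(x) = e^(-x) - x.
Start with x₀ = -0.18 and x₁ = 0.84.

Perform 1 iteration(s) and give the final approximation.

f(x) = e^(-x) - x
x₀ = -0.18, x₁ = 0.84

Secant formula: x_{n+1} = x_n - f(x_n)(x_n - x_{n-1})/(f(x_n) - f(x_{n-1}))

Iteration 1:
  f(-0.180000) = 1.377217
  f(0.840000) = -0.408289
  x_2 = 0.840000 - (-0.408289)×(0.840000 - (-0.180000))/(-0.408289 - 1.377217)
       = 0.606758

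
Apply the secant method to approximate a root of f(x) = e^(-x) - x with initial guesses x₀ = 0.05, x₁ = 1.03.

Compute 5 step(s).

f(x) = e^(-x) - x
x₀ = 0.05, x₁ = 1.03

Secant formula: x_{n+1} = x_n - f(x_n)(x_n - x_{n-1})/(f(x_n) - f(x_{n-1}))

Iteration 1:
  f(0.050000) = 0.901229
  f(1.030000) = -0.672993
  x_2 = 1.030000 - (-0.672993)×(1.030000 - 0.050000)/(-0.672993 - 0.901229)
       = 0.611042
Iteration 2:
  f(1.030000) = -0.672993
  f(0.611042) = -0.068257
  x_3 = 0.611042 - (-0.068257)×(0.611042 - 1.030000)/(-0.068257 - (-0.672993))
       = 0.563754
Iteration 3:
  f(0.611042) = -0.068257
  f(0.563754) = 0.005315
  x_4 = 0.563754 - 0.005315×(0.563754 - 0.611042)/(0.005315 - (-0.068257))
       = 0.567170
Iteration 4:
  f(0.563754) = 0.005315
  f(0.567170) = -0.000042
  x_5 = 0.567170 - (-0.000042)×(0.567170 - 0.563754)/(-0.000042 - 0.005315)
       = 0.567143
Iteration 5:
  f(0.567170) = -0.000042
  f(0.567143) = 0.000000
  x_6 = 0.567143 - 0.000000×(0.567143 - 0.567170)/(0.000000 - (-0.000042))
       = 0.567143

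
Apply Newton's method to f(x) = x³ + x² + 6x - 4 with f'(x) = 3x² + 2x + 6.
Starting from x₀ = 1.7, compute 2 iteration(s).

f(x) = x³ + x² + 6x - 4
f'(x) = 3x² + 2x + 6
x₀ = 1.7

Newton-Raphson formula: x_{n+1} = x_n - f(x_n)/f'(x_n)

Iteration 1:
  f(1.700000) = 14.003000
  f'(1.700000) = 18.070000
  x_1 = 1.700000 - 14.003000/18.070000 = 0.925069
Iteration 2:
  f(0.925069) = 3.197799
  f'(0.925069) = 10.417397
  x_2 = 0.925069 - 3.197799/10.417397 = 0.618102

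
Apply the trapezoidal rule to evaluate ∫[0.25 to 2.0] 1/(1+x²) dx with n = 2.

f(x) = 1/(1+x²)
a = 0.25, b = 2.0, n = 2
h = (b - a)/n = 0.875000

Trapezoidal rule: (h/2)[f(x₀) + 2f(x₁) + 2f(x₂) + ... + f(xₙ)]

x_0 = 0.2500, f(x_0) = 0.941176, coefficient = 1
x_1 = 1.1250, f(x_1) = 0.441379, coefficient = 2
x_2 = 2.0000, f(x_2) = 0.200000, coefficient = 1

I ≈ (0.875000/2) × 2.023935 = 0.885472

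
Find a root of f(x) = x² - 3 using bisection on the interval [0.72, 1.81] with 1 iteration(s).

f(x) = x² - 3
Initial interval: [0.72, 1.81]

Iteration 1:
  c_1 = (0.720000 + 1.810000)/2 = 1.265000
  f(c_1) = f(1.265000) = -1.399775
  f(a) × f(c) ≥ 0, new interval: [1.265000, 1.810000]

After 1 iteration(s), the approximation is c_1 = 1.265000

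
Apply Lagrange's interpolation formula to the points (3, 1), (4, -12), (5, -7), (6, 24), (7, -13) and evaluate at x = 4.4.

Lagrange interpolation formula:
P(x) = Σ yᵢ × Lᵢ(x)
where Lᵢ(x) = Π_{j≠i} (x - xⱼ)/(xᵢ - xⱼ)

L_0(4.4) = (4.4 - 4)/(3 - 4) × (4.4 - 5)/(3 - 5) × (4.4 - 6)/(3 - 6) × (4.4 - 7)/(3 - 7) = -0.041600
L_1(4.4) = (4.4 - 3)/(4 - 3) × (4.4 - 5)/(4 - 5) × (4.4 - 6)/(4 - 6) × (4.4 - 7)/(4 - 7) = 0.582400
L_2(4.4) = (4.4 - 3)/(5 - 3) × (4.4 - 4)/(5 - 4) × (4.4 - 6)/(5 - 6) × (4.4 - 7)/(5 - 7) = 0.582400
L_3(4.4) = (4.4 - 3)/(6 - 3) × (4.4 - 4)/(6 - 4) × (4.4 - 5)/(6 - 5) × (4.4 - 7)/(6 - 7) = -0.145600
L_4(4.4) = (4.4 - 3)/(7 - 3) × (4.4 - 4)/(7 - 4) × (4.4 - 5)/(7 - 5) × (4.4 - 6)/(7 - 6) = 0.022400

P(4.4) = 1×L_0(4.4) + (-12)×L_1(4.4) + (-7)×L_2(4.4) + 24×L_3(4.4) + (-13)×L_4(4.4)
P(4.4) = -14.892800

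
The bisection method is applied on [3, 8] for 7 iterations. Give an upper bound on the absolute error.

Bisection error bound: |error| ≤ (b-a)/2^n
|error| ≤ (8 - 3)/2^7 = 5/2^7
|error| ≤ 0.0390625000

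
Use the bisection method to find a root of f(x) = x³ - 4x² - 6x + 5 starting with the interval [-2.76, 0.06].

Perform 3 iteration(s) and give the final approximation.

f(x) = x³ - 4x² - 6x + 5
Initial interval: [-2.76, 0.06]

Iteration 1:
  c_1 = (-2.760000 + 0.060000)/2 = -1.350000
  f(c_1) = f(-1.350000) = 3.349625
  f(a) × f(c) < 0, new interval: [-2.760000, -1.350000]
Iteration 2:
  c_2 = (-2.760000 + (-1.350000))/2 = -2.055000
  f(c_2) = f(-2.055000) = -8.240416
  f(a) × f(c) ≥ 0, new interval: [-2.055000, -1.350000]
Iteration 3:
  c_3 = (-2.055000 + (-1.350000))/2 = -1.702500
  f(c_3) = f(-1.702500) = -1.313732
  f(a) × f(c) ≥ 0, new interval: [-1.702500, -1.350000]

After 3 iteration(s), the approximation is c_3 = -1.702500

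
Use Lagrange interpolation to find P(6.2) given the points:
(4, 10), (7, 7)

Lagrange interpolation formula:
P(x) = Σ yᵢ × Lᵢ(x)
where Lᵢ(x) = Π_{j≠i} (x - xⱼ)/(xᵢ - xⱼ)

L_0(6.2) = (6.2 - 7)/(4 - 7) = 0.266667
L_1(6.2) = (6.2 - 4)/(7 - 4) = 0.733333

P(6.2) = 10×L_0(6.2) + 7×L_1(6.2)
P(6.2) = 7.800000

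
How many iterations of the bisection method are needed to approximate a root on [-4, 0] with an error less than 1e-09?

We need (b-a)/2^n ≤ 1e-09
(0 - (-4))/2^n ≤ 1e-09
4/2^n ≤ 1e-09
2^n ≥ 4000000000
n ≥ log₂(4000000000) = 31.90
n ≥ 32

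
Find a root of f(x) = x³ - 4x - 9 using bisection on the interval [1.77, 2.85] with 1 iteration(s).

f(x) = x³ - 4x - 9
Initial interval: [1.77, 2.85]

Iteration 1:
  c_1 = (1.770000 + 2.850000)/2 = 2.310000
  f(c_1) = f(2.310000) = -5.913609
  f(a) × f(c) ≥ 0, new interval: [2.310000, 2.850000]

After 1 iteration(s), the approximation is c_1 = 2.310000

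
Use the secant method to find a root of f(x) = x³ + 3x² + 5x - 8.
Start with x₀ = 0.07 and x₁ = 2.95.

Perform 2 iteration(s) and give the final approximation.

f(x) = x³ + 3x² + 5x - 8
x₀ = 0.07, x₁ = 2.95

Secant formula: x_{n+1} = x_n - f(x_n)(x_n - x_{n-1})/(f(x_n) - f(x_{n-1}))

Iteration 1:
  f(0.070000) = -7.634957
  f(2.950000) = 58.529875
  x_2 = 2.950000 - 58.529875×(2.950000 - 0.070000)/(58.529875 - (-7.634957))
       = 0.402332
Iteration 2:
  f(2.950000) = 58.529875
  f(0.402332) = -5.437603
  x_3 = 0.402332 - (-5.437603)×(0.402332 - 2.950000)/(-5.437603 - 58.529875)
       = 0.618898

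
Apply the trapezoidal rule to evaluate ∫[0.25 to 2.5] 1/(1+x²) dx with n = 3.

f(x) = 1/(1+x²)
a = 0.25, b = 2.5, n = 3
h = (b - a)/n = 0.750000

Trapezoidal rule: (h/2)[f(x₀) + 2f(x₁) + 2f(x₂) + ... + f(xₙ)]

x_0 = 0.2500, f(x_0) = 0.941176, coefficient = 1
x_1 = 1.0000, f(x_1) = 0.500000, coefficient = 2
x_2 = 1.7500, f(x_2) = 0.246154, coefficient = 2
x_3 = 2.5000, f(x_3) = 0.137931, coefficient = 1

I ≈ (0.750000/2) × 2.571415 = 0.964281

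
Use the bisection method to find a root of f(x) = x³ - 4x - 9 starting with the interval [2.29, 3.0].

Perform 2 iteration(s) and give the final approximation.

f(x) = x³ - 4x - 9
Initial interval: [2.29, 3.0]

Iteration 1:
  c_1 = (2.290000 + 3.000000)/2 = 2.645000
  f(c_1) = f(2.645000) = -1.075514
  f(a) × f(c) ≥ 0, new interval: [2.645000, 3.000000]
Iteration 2:
  c_2 = (2.645000 + 3.000000)/2 = 2.822500
  f(c_2) = f(2.822500) = 2.195464
  f(a) × f(c) < 0, new interval: [2.645000, 2.822500]

After 2 iteration(s), the approximation is c_2 = 2.822500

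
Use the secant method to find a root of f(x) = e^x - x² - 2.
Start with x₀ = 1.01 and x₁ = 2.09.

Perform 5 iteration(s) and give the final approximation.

f(x) = e^x - x² - 2
x₀ = 1.01, x₁ = 2.09

Secant formula: x_{n+1} = x_n - f(x_n)(x_n - x_{n-1})/(f(x_n) - f(x_{n-1}))

Iteration 1:
  f(1.010000) = -0.274499
  f(2.090000) = 1.716815
  x_2 = 2.090000 - 1.716815×(2.090000 - 1.010000)/(1.716815 - (-0.274499))
       = 1.158876
Iteration 2:
  f(2.090000) = 1.716815
  f(1.158876) = -0.156644
  x_3 = 1.158876 - (-0.156644)×(1.158876 - 2.090000)/(-0.156644 - 1.716815)
       = 1.236729
Iteration 3:
  f(1.158876) = -0.156644
  f(1.236729) = -0.085170
  x_4 = 1.236729 - (-0.085170)×(1.236729 - 1.158876)/(-0.085170 - (-0.156644))
       = 1.329501
Iteration 4:
  f(1.236729) = -0.085170
  f(1.329501) = 0.011584
  x_5 = 1.329501 - 0.011584×(1.329501 - 1.236729)/(0.011584 - (-0.085170))
       = 1.318394
Iteration 5:
  f(1.329501) = 0.011584
  f(1.318394) = -0.000749
  x_6 = 1.318394 - (-0.000749)×(1.318394 - 1.329501)/(-0.000749 - 0.011584)
       = 1.319068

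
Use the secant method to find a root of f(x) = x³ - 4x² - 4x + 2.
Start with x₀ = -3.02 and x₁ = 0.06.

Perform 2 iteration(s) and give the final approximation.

f(x) = x³ - 4x² - 4x + 2
x₀ = -3.02, x₁ = 0.06

Secant formula: x_{n+1} = x_n - f(x_n)(x_n - x_{n-1})/(f(x_n) - f(x_{n-1}))

Iteration 1:
  f(-3.020000) = -49.945208
  f(0.060000) = 1.745816
  x_2 = 0.060000 - 1.745816×(0.060000 - (-3.020000))/(1.745816 - (-49.945208))
       = -0.044024
Iteration 2:
  f(0.060000) = 1.745816
  f(-0.044024) = 2.168259
  x_3 = -0.044024 - 2.168259×(-0.044024 - 0.060000)/(2.168259 - 1.745816)
       = 0.489897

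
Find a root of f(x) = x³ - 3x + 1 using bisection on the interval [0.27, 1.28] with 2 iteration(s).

f(x) = x³ - 3x + 1
Initial interval: [0.27, 1.28]

Iteration 1:
  c_1 = (0.270000 + 1.280000)/2 = 0.775000
  f(c_1) = f(0.775000) = -0.859516
  f(a) × f(c) < 0, new interval: [0.270000, 0.775000]
Iteration 2:
  c_2 = (0.270000 + 0.775000)/2 = 0.522500
  f(c_2) = f(0.522500) = -0.424854
  f(a) × f(c) < 0, new interval: [0.270000, 0.522500]

After 2 iteration(s), the approximation is c_2 = 0.522500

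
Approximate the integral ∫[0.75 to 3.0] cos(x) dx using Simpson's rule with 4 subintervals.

f(x) = cos(x)
a = 0.75, b = 3.0, n = 4
h = (b - a)/n = 0.562500

Simpson's rule: (h/3)[f(x₀) + 4f(x₁) + 2f(x₂) + ... + f(xₙ)]

x_0 = 0.7500, f(x_0) = 0.731689, coefficient = 1
x_1 = 1.3125, f(x_1) = 0.255434, coefficient = 4
x_2 = 1.8750, f(x_2) = -0.299534, coefficient = 2
x_3 = 2.4375, f(x_3) = -0.762199, coefficient = 4
x_4 = 3.0000, f(x_4) = -0.989992, coefficient = 1

I ≈ (0.562500/3) × -2.884432 = -0.540831
Exact value: -0.540519
Error: 0.000312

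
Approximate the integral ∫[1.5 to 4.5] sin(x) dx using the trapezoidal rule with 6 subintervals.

f(x) = sin(x)
a = 1.5, b = 4.5, n = 6
h = (b - a)/n = 0.500000

Trapezoidal rule: (h/2)[f(x₀) + 2f(x₁) + 2f(x₂) + ... + f(xₙ)]

x_0 = 1.5000, f(x_0) = 0.997495, coefficient = 1
x_1 = 2.0000, f(x_1) = 0.909297, coefficient = 2
x_2 = 2.5000, f(x_2) = 0.598472, coefficient = 2
x_3 = 3.0000, f(x_3) = 0.141120, coefficient = 2
x_4 = 3.5000, f(x_4) = -0.350783, coefficient = 2
x_5 = 4.0000, f(x_5) = -0.756802, coefficient = 2
x_6 = 4.5000, f(x_6) = -0.977530, coefficient = 1

I ≈ (0.500000/2) × 1.102573 = 0.275643
Exact value: 0.281533
Error: 0.005890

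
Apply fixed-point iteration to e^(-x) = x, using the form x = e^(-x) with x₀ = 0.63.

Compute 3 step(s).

Equation: e^(-x) = x
Fixed-point form: x = e^(-x)
x₀ = 0.63

x_1 = g(0.630000) = 0.532592
x_2 = g(0.532592) = 0.587081
x_3 = g(0.587081) = 0.555948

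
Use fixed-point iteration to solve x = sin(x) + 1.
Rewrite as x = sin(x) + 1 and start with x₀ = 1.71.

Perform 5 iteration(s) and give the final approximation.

Equation: x = sin(x) + 1
Fixed-point form: x = sin(x) + 1
x₀ = 1.71

x_1 = g(1.710000) = 1.990327
x_2 = g(1.990327) = 1.913280
x_3 = g(1.913280) = 1.941923
x_4 = g(1.941923) = 1.931919
x_5 = g(1.931919) = 1.935501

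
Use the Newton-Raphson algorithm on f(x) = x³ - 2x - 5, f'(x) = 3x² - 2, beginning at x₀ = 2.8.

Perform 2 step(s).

f(x) = x³ - 2x - 5
f'(x) = 3x² - 2
x₀ = 2.8

Newton-Raphson formula: x_{n+1} = x_n - f(x_n)/f'(x_n)

Iteration 1:
  f(2.800000) = 11.352000
  f'(2.800000) = 21.520000
  x_1 = 2.800000 - 11.352000/21.520000 = 2.272491
Iteration 2:
  f(2.272491) = 2.190647
  f'(2.272491) = 13.492642
  x_2 = 2.272491 - 2.190647/13.492642 = 2.110132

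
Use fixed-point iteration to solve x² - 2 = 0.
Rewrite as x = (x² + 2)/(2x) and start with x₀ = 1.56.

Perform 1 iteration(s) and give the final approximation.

Equation: x² - 2 = 0
Fixed-point form: x = (x² + 2)/(2x)
x₀ = 1.56

x_1 = g(1.560000) = 1.421026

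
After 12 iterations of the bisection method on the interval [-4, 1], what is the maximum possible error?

Bisection error bound: |error| ≤ (b-a)/2^n
|error| ≤ (1 - (-4))/2^12 = 5/2^12
|error| ≤ 0.0012207031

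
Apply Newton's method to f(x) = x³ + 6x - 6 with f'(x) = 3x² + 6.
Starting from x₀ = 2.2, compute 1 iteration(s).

f(x) = x³ + 6x - 6
f'(x) = 3x² + 6
x₀ = 2.2

Newton-Raphson formula: x_{n+1} = x_n - f(x_n)/f'(x_n)

Iteration 1:
  f(2.200000) = 17.848000
  f'(2.200000) = 20.520000
  x_1 = 2.200000 - 17.848000/20.520000 = 1.330214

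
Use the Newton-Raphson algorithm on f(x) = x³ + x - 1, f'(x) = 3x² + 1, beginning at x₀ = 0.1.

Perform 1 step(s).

f(x) = x³ + x - 1
f'(x) = 3x² + 1
x₀ = 0.1

Newton-Raphson formula: x_{n+1} = x_n - f(x_n)/f'(x_n)

Iteration 1:
  f(0.100000) = -0.899000
  f'(0.100000) = 1.030000
  x_1 = 0.100000 - (-0.899000)/1.030000 = 0.972816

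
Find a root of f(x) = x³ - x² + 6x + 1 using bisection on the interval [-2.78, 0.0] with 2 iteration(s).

f(x) = x³ - x² + 6x + 1
Initial interval: [-2.78, 0.0]

Iteration 1:
  c_1 = (-2.780000 + 0.000000)/2 = -1.390000
  f(c_1) = f(-1.390000) = -11.957719
  f(a) × f(c) ≥ 0, new interval: [-1.390000, 0.000000]
Iteration 2:
  c_2 = (-1.390000 + 0.000000)/2 = -0.695000
  f(c_2) = f(-0.695000) = -3.988727
  f(a) × f(c) ≥ 0, new interval: [-0.695000, 0.000000]

After 2 iteration(s), the approximation is c_2 = -0.695000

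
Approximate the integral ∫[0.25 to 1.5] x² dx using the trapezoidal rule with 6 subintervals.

f(x) = x²
a = 0.25, b = 1.5, n = 6
h = (b - a)/n = 0.208333

Trapezoidal rule: (h/2)[f(x₀) + 2f(x₁) + 2f(x₂) + ... + f(xₙ)]

x_0 = 0.2500, f(x_0) = 0.062500, coefficient = 1
x_1 = 0.4583, f(x_1) = 0.210069, coefficient = 2
x_2 = 0.6667, f(x_2) = 0.444444, coefficient = 2
x_3 = 0.8750, f(x_3) = 0.765625, coefficient = 2
x_4 = 1.0833, f(x_4) = 1.173611, coefficient = 2
x_5 = 1.2917, f(x_5) = 1.668403, coefficient = 2
x_6 = 1.5000, f(x_6) = 2.250000, coefficient = 1

I ≈ (0.208333/2) × 10.836806 = 1.128834
Exact value: 1.119792
Error: 0.009042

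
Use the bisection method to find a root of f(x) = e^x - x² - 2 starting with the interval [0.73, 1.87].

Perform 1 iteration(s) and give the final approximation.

f(x) = e^x - x² - 2
Initial interval: [0.73, 1.87]

Iteration 1:
  c_1 = (0.730000 + 1.870000)/2 = 1.300000
  f(c_1) = f(1.300000) = -0.020703
  f(a) × f(c) ≥ 0, new interval: [1.300000, 1.870000]

After 1 iteration(s), the approximation is c_1 = 1.300000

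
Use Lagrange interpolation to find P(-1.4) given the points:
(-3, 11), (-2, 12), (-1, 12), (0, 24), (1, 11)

Lagrange interpolation formula:
P(x) = Σ yᵢ × Lᵢ(x)
where Lᵢ(x) = Π_{j≠i} (x - xⱼ)/(xᵢ - xⱼ)

L_0(-1.4) = (-1.4 - (-2))/(-3 - (-2)) × (-1.4 - (-1))/(-3 - (-1)) × (-1.4 - 0)/(-3 - 0) × (-1.4 - 1)/(-3 - 1) = -0.033600
L_1(-1.4) = (-1.4 - (-3))/(-2 - (-3)) × (-1.4 - (-1))/(-2 - (-1)) × (-1.4 - 0)/(-2 - 0) × (-1.4 - 1)/(-2 - 1) = 0.358400
L_2(-1.4) = (-1.4 - (-3))/(-1 - (-3)) × (-1.4 - (-2))/(-1 - (-2)) × (-1.4 - 0)/(-1 - 0) × (-1.4 - 1)/(-1 - 1) = 0.806400
L_3(-1.4) = (-1.4 - (-3))/(0 - (-3)) × (-1.4 - (-2))/(0 - (-2)) × (-1.4 - (-1))/(0 - (-1)) × (-1.4 - 1)/(0 - 1) = -0.153600
L_4(-1.4) = (-1.4 - (-3))/(1 - (-3)) × (-1.4 - (-2))/(1 - (-2)) × (-1.4 - (-1))/(1 - (-1)) × (-1.4 - 0)/(1 - 0) = 0.022400

P(-1.4) = 11×L_0(-1.4) + 12×L_1(-1.4) + 12×L_2(-1.4) + 24×L_3(-1.4) + 11×L_4(-1.4)
P(-1.4) = 10.168000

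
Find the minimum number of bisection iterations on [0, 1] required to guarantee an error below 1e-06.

We need (b-a)/2^n ≤ 1e-06
(1 - 0)/2^n ≤ 1e-06
1/2^n ≤ 1e-06
2^n ≥ 1000000
n ≥ log₂(1000000) = 19.93
n ≥ 20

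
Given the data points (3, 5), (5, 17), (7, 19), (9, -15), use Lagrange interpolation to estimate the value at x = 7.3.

Lagrange interpolation formula:
P(x) = Σ yᵢ × Lᵢ(x)
where Lᵢ(x) = Π_{j≠i} (x - xⱼ)/(xᵢ - xⱼ)

L_0(7.3) = (7.3 - 5)/(3 - 5) × (7.3 - 7)/(3 - 7) × (7.3 - 9)/(3 - 9) = 0.024437
L_1(7.3) = (7.3 - 3)/(5 - 3) × (7.3 - 7)/(5 - 7) × (7.3 - 9)/(5 - 9) = -0.137062
L_2(7.3) = (7.3 - 3)/(7 - 3) × (7.3 - 5)/(7 - 5) × (7.3 - 9)/(7 - 9) = 1.050812
L_3(7.3) = (7.3 - 3)/(9 - 3) × (7.3 - 5)/(9 - 5) × (7.3 - 7)/(9 - 7) = 0.061812

P(7.3) = 5×L_0(7.3) + 17×L_1(7.3) + 19×L_2(7.3) + (-15)×L_3(7.3)
P(7.3) = 16.830375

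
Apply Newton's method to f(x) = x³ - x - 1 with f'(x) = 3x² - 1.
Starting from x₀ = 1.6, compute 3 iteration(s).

f(x) = x³ - x - 1
f'(x) = 3x² - 1
x₀ = 1.6

Newton-Raphson formula: x_{n+1} = x_n - f(x_n)/f'(x_n)

Iteration 1:
  f(1.600000) = 1.496000
  f'(1.600000) = 6.680000
  x_1 = 1.600000 - 1.496000/6.680000 = 1.376048
Iteration 2:
  f(1.376048) = 0.229510
  f'(1.376048) = 4.680524
  x_2 = 1.376048 - 0.229510/4.680524 = 1.327013
Iteration 3:
  f(1.327013) = 0.009808
  f'(1.327013) = 4.282890
  x_3 = 1.327013 - 0.009808/4.282890 = 1.324723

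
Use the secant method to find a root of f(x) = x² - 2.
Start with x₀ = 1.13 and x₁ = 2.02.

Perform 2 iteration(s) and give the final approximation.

f(x) = x² - 2
x₀ = 1.13, x₁ = 2.02

Secant formula: x_{n+1} = x_n - f(x_n)(x_n - x_{n-1})/(f(x_n) - f(x_{n-1}))

Iteration 1:
  f(1.130000) = -0.723100
  f(2.020000) = 2.080400
  x_2 = 2.020000 - 2.080400×(2.020000 - 1.130000)/(2.080400 - (-0.723100))
       = 1.359556
Iteration 2:
  f(2.020000) = 2.080400
  f(1.359556) = -0.151609
  x_3 = 1.359556 - (-0.151609)×(1.359556 - 2.020000)/(-0.151609 - 2.080400)
       = 1.404416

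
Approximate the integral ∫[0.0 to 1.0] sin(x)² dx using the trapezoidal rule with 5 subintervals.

f(x) = sin(x)²
a = 0.0, b = 1.0, n = 5
h = (b - a)/n = 0.200000

Trapezoidal rule: (h/2)[f(x₀) + 2f(x₁) + 2f(x₂) + ... + f(xₙ)]

x_0 = 0.0000, f(x_0) = 0.000000, coefficient = 1
x_1 = 0.2000, f(x_1) = 0.039470, coefficient = 2
x_2 = 0.4000, f(x_2) = 0.151647, coefficient = 2
x_3 = 0.6000, f(x_3) = 0.318821, coefficient = 2
x_4 = 0.8000, f(x_4) = 0.514600, coefficient = 2
x_5 = 1.0000, f(x_5) = 0.708073, coefficient = 1

I ≈ (0.200000/2) × 2.757147 = 0.275715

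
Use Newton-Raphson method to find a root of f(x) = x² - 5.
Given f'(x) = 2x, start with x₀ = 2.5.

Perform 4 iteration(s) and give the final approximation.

f(x) = x² - 5
f'(x) = 2x
x₀ = 2.5

Newton-Raphson formula: x_{n+1} = x_n - f(x_n)/f'(x_n)

Iteration 1:
  f(2.500000) = 1.250000
  f'(2.500000) = 5.000000
  x_1 = 2.500000 - 1.250000/5.000000 = 2.250000
Iteration 2:
  f(2.250000) = 0.062500
  f'(2.250000) = 4.500000
  x_2 = 2.250000 - 0.062500/4.500000 = 2.236111
Iteration 3:
  f(2.236111) = 0.000193
  f'(2.236111) = 4.472222
  x_3 = 2.236111 - 0.000193/4.472222 = 2.236068
Iteration 4:
  f(2.236068) = 0.000000
  f'(2.236068) = 4.472136
  x_4 = 2.236068 - 0.000000/4.472136 = 2.236068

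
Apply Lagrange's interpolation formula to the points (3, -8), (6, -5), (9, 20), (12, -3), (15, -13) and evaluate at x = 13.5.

Lagrange interpolation formula:
P(x) = Σ yᵢ × Lᵢ(x)
where Lᵢ(x) = Π_{j≠i} (x - xⱼ)/(xᵢ - xⱼ)

L_0(13.5) = (13.5 - 6)/(3 - 6) × (13.5 - 9)/(3 - 9) × (13.5 - 12)/(3 - 12) × (13.5 - 15)/(3 - 15) = -0.039062
L_1(13.5) = (13.5 - 3)/(6 - 3) × (13.5 - 9)/(6 - 9) × (13.5 - 12)/(6 - 12) × (13.5 - 15)/(6 - 15) = 0.218750
L_2(13.5) = (13.5 - 3)/(9 - 3) × (13.5 - 6)/(9 - 6) × (13.5 - 12)/(9 - 12) × (13.5 - 15)/(9 - 15) = -0.546875
L_3(13.5) = (13.5 - 3)/(12 - 3) × (13.5 - 6)/(12 - 6) × (13.5 - 9)/(12 - 9) × (13.5 - 15)/(12 - 15) = 1.093750
L_4(13.5) = (13.5 - 3)/(15 - 3) × (13.5 - 6)/(15 - 6) × (13.5 - 9)/(15 - 9) × (13.5 - 12)/(15 - 12) = 0.273438

P(13.5) = (-8)×L_0(13.5) + (-5)×L_1(13.5) + 20×L_2(13.5) + (-3)×L_3(13.5) + (-13)×L_4(13.5)
P(13.5) = -18.554688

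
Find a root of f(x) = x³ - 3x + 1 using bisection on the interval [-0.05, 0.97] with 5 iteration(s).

f(x) = x³ - 3x + 1
Initial interval: [-0.05, 0.97]

Iteration 1:
  c_1 = (-0.050000 + 0.970000)/2 = 0.460000
  f(c_1) = f(0.460000) = -0.282664
  f(a) × f(c) < 0, new interval: [-0.050000, 0.460000]
Iteration 2:
  c_2 = (-0.050000 + 0.460000)/2 = 0.205000
  f(c_2) = f(0.205000) = 0.393615
  f(a) × f(c) ≥ 0, new interval: [0.205000, 0.460000]
Iteration 3:
  c_3 = (0.205000 + 0.460000)/2 = 0.332500
  f(c_3) = f(0.332500) = 0.039260
  f(a) × f(c) ≥ 0, new interval: [0.332500, 0.460000]
Iteration 4:
  c_4 = (0.332500 + 0.460000)/2 = 0.396250
  f(c_4) = f(0.396250) = -0.126533
  f(a) × f(c) < 0, new interval: [0.332500, 0.396250]
Iteration 5:
  c_5 = (0.332500 + 0.396250)/2 = 0.364375
  f(c_5) = f(0.364375) = -0.044747
  f(a) × f(c) < 0, new interval: [0.332500, 0.364375]

After 5 iteration(s), the approximation is c_5 = 0.364375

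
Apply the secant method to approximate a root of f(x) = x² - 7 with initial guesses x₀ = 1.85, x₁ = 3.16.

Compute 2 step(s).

f(x) = x² - 7
x₀ = 1.85, x₁ = 3.16

Secant formula: x_{n+1} = x_n - f(x_n)(x_n - x_{n-1})/(f(x_n) - f(x_{n-1}))

Iteration 1:
  f(1.850000) = -3.577500
  f(3.160000) = 2.985600
  x_2 = 3.160000 - 2.985600×(3.160000 - 1.850000)/(2.985600 - (-3.577500))
       = 2.564072
Iteration 2:
  f(3.160000) = 2.985600
  f(2.564072) = -0.425536
  x_3 = 2.564072 - (-0.425536)×(2.564072 - 3.160000)/(-0.425536 - 2.985600)
       = 2.638413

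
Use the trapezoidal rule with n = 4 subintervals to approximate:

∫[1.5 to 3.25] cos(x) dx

f(x) = cos(x)
a = 1.5, b = 3.25, n = 4
h = (b - a)/n = 0.437500

Trapezoidal rule: (h/2)[f(x₀) + 2f(x₁) + 2f(x₂) + ... + f(xₙ)]

x_0 = 1.5000, f(x_0) = 0.070737, coefficient = 1
x_1 = 1.9375, f(x_1) = -0.358540, coefficient = 2
x_2 = 2.3750, f(x_2) = -0.720278, coefficient = 2
x_3 = 2.8125, f(x_3) = -0.946336, coefficient = 2
x_4 = 3.2500, f(x_4) = -0.994130, coefficient = 1

I ≈ (0.437500/2) × -4.973702 = -1.087997
Exact value: -1.105690
Error: 0.017693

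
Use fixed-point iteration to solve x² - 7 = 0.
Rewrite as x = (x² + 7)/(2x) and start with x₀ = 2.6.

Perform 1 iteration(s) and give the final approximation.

Equation: x² - 7 = 0
Fixed-point form: x = (x² + 7)/(2x)
x₀ = 2.6

x_1 = g(2.600000) = 2.646154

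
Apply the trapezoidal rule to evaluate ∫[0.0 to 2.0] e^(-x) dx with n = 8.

f(x) = e^(-x)
a = 0.0, b = 2.0, n = 8
h = (b - a)/n = 0.250000

Trapezoidal rule: (h/2)[f(x₀) + 2f(x₁) + 2f(x₂) + ... + f(xₙ)]

x_0 = 0.0000, f(x_0) = 1.000000, coefficient = 1
x_1 = 0.2500, f(x_1) = 0.778801, coefficient = 2
x_2 = 0.5000, f(x_2) = 0.606531, coefficient = 2
x_3 = 0.7500, f(x_3) = 0.472367, coefficient = 2
x_4 = 1.0000, f(x_4) = 0.367879, coefficient = 2
x_5 = 1.2500, f(x_5) = 0.286505, coefficient = 2
x_6 = 1.5000, f(x_6) = 0.223130, coefficient = 2
x_7 = 1.7500, f(x_7) = 0.173774, coefficient = 2
x_8 = 2.0000, f(x_8) = 0.135335, coefficient = 1

I ≈ (0.250000/2) × 6.953308 = 0.869163
Exact value: 0.864665
Error: 0.004499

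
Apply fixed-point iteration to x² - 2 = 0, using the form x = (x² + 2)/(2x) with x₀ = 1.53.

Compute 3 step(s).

Equation: x² - 2 = 0
Fixed-point form: x = (x² + 2)/(2x)
x₀ = 1.53

x_1 = g(1.530000) = 1.418595
x_2 = g(1.418595) = 1.414220
x_3 = g(1.414220) = 1.414214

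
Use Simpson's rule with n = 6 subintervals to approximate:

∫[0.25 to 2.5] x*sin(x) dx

f(x) = x*sin(x)
a = 0.25, b = 2.5, n = 6
h = (b - a)/n = 0.375000

Simpson's rule: (h/3)[f(x₀) + 4f(x₁) + 2f(x₂) + ... + f(xₙ)]

x_0 = 0.2500, f(x_0) = 0.061851, coefficient = 1
x_1 = 0.6250, f(x_1) = 0.365686, coefficient = 4
x_2 = 1.0000, f(x_2) = 0.841471, coefficient = 2
x_3 = 1.3750, f(x_3) = 1.348728, coefficient = 4
x_4 = 1.7500, f(x_4) = 1.721975, coefficient = 2
x_5 = 2.1250, f(x_5) = 1.806930, coefficient = 4
x_6 = 2.5000, f(x_6) = 1.496180, coefficient = 1

I ≈ (0.375000/3) × 20.770297 = 2.596287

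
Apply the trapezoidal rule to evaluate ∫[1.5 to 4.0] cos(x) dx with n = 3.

f(x) = cos(x)
a = 1.5, b = 4.0, n = 3
h = (b - a)/n = 0.833333

Trapezoidal rule: (h/2)[f(x₀) + 2f(x₁) + 2f(x₂) + ... + f(xₙ)]

x_0 = 1.5000, f(x_0) = 0.070737, coefficient = 1
x_1 = 2.3333, f(x_1) = -0.690758, coefficient = 2
x_2 = 3.1667, f(x_2) = -0.999686, coefficient = 2
x_3 = 4.0000, f(x_3) = -0.653644, coefficient = 1

I ≈ (0.833333/2) × -3.963794 = -1.651581
Exact value: -1.754297
Error: 0.102717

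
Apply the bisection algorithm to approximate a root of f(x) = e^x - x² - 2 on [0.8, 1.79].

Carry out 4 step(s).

f(x) = e^x - x² - 2
Initial interval: [0.8, 1.79]

Iteration 1:
  c_1 = (0.800000 + 1.790000)/2 = 1.295000
  f(c_1) = f(1.295000) = -0.026029
  f(a) × f(c) ≥ 0, new interval: [1.295000, 1.790000]
Iteration 2:
  c_2 = (1.295000 + 1.790000)/2 = 1.542500
  f(c_2) = f(1.542500) = 0.296960
  f(a) × f(c) < 0, new interval: [1.295000, 1.542500]
Iteration 3:
  c_3 = (1.295000 + 1.542500)/2 = 1.418750
  f(c_3) = f(1.418750) = 0.119101
  f(a) × f(c) < 0, new interval: [1.295000, 1.418750]
Iteration 4:
  c_4 = (1.295000 + 1.418750)/2 = 1.356875
  f(c_4) = f(1.356875) = 0.042927
  f(a) × f(c) < 0, new interval: [1.295000, 1.356875]

After 4 iteration(s), the approximation is c_4 = 1.356875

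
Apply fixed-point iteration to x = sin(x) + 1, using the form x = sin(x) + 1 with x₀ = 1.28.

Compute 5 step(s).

Equation: x = sin(x) + 1
Fixed-point form: x = sin(x) + 1
x₀ = 1.28

x_1 = g(1.280000) = 1.958016
x_2 = g(1.958016) = 1.925963
x_3 = g(1.925963) = 1.937589
x_4 = g(1.937589) = 1.933482
x_5 = g(1.933482) = 1.934947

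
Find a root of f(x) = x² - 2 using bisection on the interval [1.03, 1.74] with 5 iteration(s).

f(x) = x² - 2
Initial interval: [1.03, 1.74]

Iteration 1:
  c_1 = (1.030000 + 1.740000)/2 = 1.385000
  f(c_1) = f(1.385000) = -0.081775
  f(a) × f(c) ≥ 0, new interval: [1.385000, 1.740000]
Iteration 2:
  c_2 = (1.385000 + 1.740000)/2 = 1.562500
  f(c_2) = f(1.562500) = 0.441406
  f(a) × f(c) < 0, new interval: [1.385000, 1.562500]
Iteration 3:
  c_3 = (1.385000 + 1.562500)/2 = 1.473750
  f(c_3) = f(1.473750) = 0.171939
  f(a) × f(c) < 0, new interval: [1.385000, 1.473750]
Iteration 4:
  c_4 = (1.385000 + 1.473750)/2 = 1.429375
  f(c_4) = f(1.429375) = 0.043113
  f(a) × f(c) < 0, new interval: [1.385000, 1.429375]
Iteration 5:
  c_5 = (1.385000 + 1.429375)/2 = 1.407188
  f(c_5) = f(1.407188) = -0.019823
  f(a) × f(c) ≥ 0, new interval: [1.407188, 1.429375]

After 5 iteration(s), the approximation is c_5 = 1.407188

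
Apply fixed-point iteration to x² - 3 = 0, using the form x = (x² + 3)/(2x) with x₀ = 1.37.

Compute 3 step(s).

Equation: x² - 3 = 0
Fixed-point form: x = (x² + 3)/(2x)
x₀ = 1.37

x_1 = g(1.370000) = 1.779891
x_2 = g(1.779891) = 1.732694
x_3 = g(1.732694) = 1.732051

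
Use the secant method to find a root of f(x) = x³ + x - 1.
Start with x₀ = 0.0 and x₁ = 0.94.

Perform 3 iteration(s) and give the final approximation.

f(x) = x³ + x - 1
x₀ = 0.0, x₁ = 0.94

Secant formula: x_{n+1} = x_n - f(x_n)(x_n - x_{n-1})/(f(x_n) - f(x_{n-1}))

Iteration 1:
  f(0.000000) = -1.000000
  f(0.940000) = 0.770584
  x_2 = 0.940000 - 0.770584×(0.940000 - 0.000000)/(0.770584 - (-1.000000))
       = 0.530898
Iteration 2:
  f(0.940000) = 0.770584
  f(0.530898) = -0.319466
  x_3 = 0.530898 - (-0.319466)×(0.530898 - 0.940000)/(-0.319466 - 0.770584)
       = 0.650796
Iteration 3:
  f(0.530898) = -0.319466
  f(0.650796) = -0.073569
  x_4 = 0.650796 - (-0.073569)×(0.650796 - 0.530898)/(-0.073569 - (-0.319466))
       = 0.686668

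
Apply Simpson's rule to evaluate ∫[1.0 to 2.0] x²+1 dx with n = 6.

f(x) = x²+1
a = 1.0, b = 2.0, n = 6
h = (b - a)/n = 0.166667

Simpson's rule: (h/3)[f(x₀) + 4f(x₁) + 2f(x₂) + ... + f(xₙ)]

x_0 = 1.0000, f(x_0) = 2.000000, coefficient = 1
x_1 = 1.1667, f(x_1) = 2.361111, coefficient = 4
x_2 = 1.3333, f(x_2) = 2.777778, coefficient = 2
x_3 = 1.5000, f(x_3) = 3.250000, coefficient = 4
x_4 = 1.6667, f(x_4) = 3.777778, coefficient = 2
x_5 = 1.8333, f(x_5) = 4.361111, coefficient = 4
x_6 = 2.0000, f(x_6) = 5.000000, coefficient = 1

I ≈ (0.166667/3) × 60.000000 = 3.333333
Exact value: 3.333333
Error: 0.000000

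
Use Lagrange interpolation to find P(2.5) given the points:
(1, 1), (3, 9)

Lagrange interpolation formula:
P(x) = Σ yᵢ × Lᵢ(x)
where Lᵢ(x) = Π_{j≠i} (x - xⱼ)/(xᵢ - xⱼ)

L_0(2.5) = (2.5 - 3)/(1 - 3) = 0.250000
L_1(2.5) = (2.5 - 1)/(3 - 1) = 0.750000

P(2.5) = 1×L_0(2.5) + 9×L_1(2.5)
P(2.5) = 7.000000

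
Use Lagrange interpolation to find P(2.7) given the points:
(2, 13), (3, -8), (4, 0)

Lagrange interpolation formula:
P(x) = Σ yᵢ × Lᵢ(x)
where Lᵢ(x) = Π_{j≠i} (x - xⱼ)/(xᵢ - xⱼ)

L_0(2.7) = (2.7 - 3)/(2 - 3) × (2.7 - 4)/(2 - 4) = 0.195000
L_1(2.7) = (2.7 - 2)/(3 - 2) × (2.7 - 4)/(3 - 4) = 0.910000
L_2(2.7) = (2.7 - 2)/(4 - 2) × (2.7 - 3)/(4 - 3) = -0.105000

P(2.7) = 13×L_0(2.7) + (-8)×L_1(2.7) + 0×L_2(2.7)
P(2.7) = -4.745000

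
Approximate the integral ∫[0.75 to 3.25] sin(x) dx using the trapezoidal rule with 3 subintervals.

f(x) = sin(x)
a = 0.75, b = 3.25, n = 3
h = (b - a)/n = 0.833333

Trapezoidal rule: (h/2)[f(x₀) + 2f(x₁) + 2f(x₂) + ... + f(xₙ)]

x_0 = 0.7500, f(x_0) = 0.681639, coefficient = 1
x_1 = 1.5833, f(x_1) = 0.999921, coefficient = 2
x_2 = 2.4167, f(x_2) = 0.663080, coefficient = 2
x_3 = 3.2500, f(x_3) = -0.108195, coefficient = 1

I ≈ (0.833333/2) × 3.899447 = 1.624769
Exact value: 1.725819
Error: 0.101049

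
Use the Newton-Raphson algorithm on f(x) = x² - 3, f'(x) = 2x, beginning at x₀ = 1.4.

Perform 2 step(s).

f(x) = x² - 3
f'(x) = 2x
x₀ = 1.4

Newton-Raphson formula: x_{n+1} = x_n - f(x_n)/f'(x_n)

Iteration 1:
  f(1.400000) = -1.040000
  f'(1.400000) = 2.800000
  x_1 = 1.400000 - (-1.040000)/2.800000 = 1.771429
Iteration 2:
  f(1.771429) = 0.137959
  f'(1.771429) = 3.542857
  x_2 = 1.771429 - 0.137959/3.542857 = 1.732488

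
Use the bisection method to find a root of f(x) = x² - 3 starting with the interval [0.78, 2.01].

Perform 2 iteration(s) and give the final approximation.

f(x) = x² - 3
Initial interval: [0.78, 2.01]

Iteration 1:
  c_1 = (0.780000 + 2.010000)/2 = 1.395000
  f(c_1) = f(1.395000) = -1.053975
  f(a) × f(c) ≥ 0, new interval: [1.395000, 2.010000]
Iteration 2:
  c_2 = (1.395000 + 2.010000)/2 = 1.702500
  f(c_2) = f(1.702500) = -0.101494
  f(a) × f(c) ≥ 0, new interval: [1.702500, 2.010000]

After 2 iteration(s), the approximation is c_2 = 1.702500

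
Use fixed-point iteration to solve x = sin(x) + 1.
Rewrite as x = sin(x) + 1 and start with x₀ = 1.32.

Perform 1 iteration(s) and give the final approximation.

Equation: x = sin(x) + 1
Fixed-point form: x = sin(x) + 1
x₀ = 1.32

x_1 = g(1.320000) = 1.968715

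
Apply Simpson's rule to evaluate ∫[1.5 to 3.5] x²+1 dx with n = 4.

f(x) = x²+1
a = 1.5, b = 3.5, n = 4
h = (b - a)/n = 0.500000

Simpson's rule: (h/3)[f(x₀) + 4f(x₁) + 2f(x₂) + ... + f(xₙ)]

x_0 = 1.5000, f(x_0) = 3.250000, coefficient = 1
x_1 = 2.0000, f(x_1) = 5.000000, coefficient = 4
x_2 = 2.5000, f(x_2) = 7.250000, coefficient = 2
x_3 = 3.0000, f(x_3) = 10.000000, coefficient = 4
x_4 = 3.5000, f(x_4) = 13.250000, coefficient = 1

I ≈ (0.500000/3) × 91.000000 = 15.166667
Exact value: 15.166667
Error: 0.000000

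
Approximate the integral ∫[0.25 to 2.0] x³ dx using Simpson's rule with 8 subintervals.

f(x) = x³
a = 0.25, b = 2.0, n = 8
h = (b - a)/n = 0.218750

Simpson's rule: (h/3)[f(x₀) + 4f(x₁) + 2f(x₂) + ... + f(xₙ)]

x_0 = 0.2500, f(x_0) = 0.015625, coefficient = 1
x_1 = 0.4688, f(x_1) = 0.102997, coefficient = 4
x_2 = 0.6875, f(x_2) = 0.324951, coefficient = 2
x_3 = 0.9062, f(x_3) = 0.744293, coefficient = 4
x_4 = 1.1250, f(x_4) = 1.423828, coefficient = 2
x_5 = 1.3438, f(x_5) = 2.426361, coefficient = 4
x_6 = 1.5625, f(x_6) = 3.814697, coefficient = 2
x_7 = 1.7812, f(x_7) = 5.651642, coefficient = 4
x_8 = 2.0000, f(x_8) = 8.000000, coefficient = 1

I ≈ (0.218750/3) × 54.843750 = 3.999023
Exact value: 3.999023
Error: 0.000000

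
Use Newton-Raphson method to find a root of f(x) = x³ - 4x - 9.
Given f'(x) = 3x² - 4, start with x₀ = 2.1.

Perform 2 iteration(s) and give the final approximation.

f(x) = x³ - 4x - 9
f'(x) = 3x² - 4
x₀ = 2.1

Newton-Raphson formula: x_{n+1} = x_n - f(x_n)/f'(x_n)

Iteration 1:
  f(2.100000) = -8.139000
  f'(2.100000) = 9.230000
  x_1 = 2.100000 - (-8.139000)/9.230000 = 2.981798
Iteration 2:
  f(2.981798) = 5.584341
  f'(2.981798) = 22.673367
  x_2 = 2.981798 - 5.584341/22.673367 = 2.735503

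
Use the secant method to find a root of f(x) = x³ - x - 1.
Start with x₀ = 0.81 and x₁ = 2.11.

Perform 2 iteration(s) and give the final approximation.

f(x) = x³ - x - 1
x₀ = 0.81, x₁ = 2.11

Secant formula: x_{n+1} = x_n - f(x_n)(x_n - x_{n-1})/(f(x_n) - f(x_{n-1}))

Iteration 1:
  f(0.810000) = -1.278559
  f(2.110000) = 6.283931
  x_2 = 2.110000 - 6.283931×(2.110000 - 0.810000)/(6.283931 - (-1.278559))
       = 1.029786
Iteration 2:
  f(2.110000) = 6.283931
  f(1.029786) = -0.937741
  x_3 = 1.029786 - (-0.937741)×(1.029786 - 2.110000)/(-0.937741 - 6.283931)
       = 1.170052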